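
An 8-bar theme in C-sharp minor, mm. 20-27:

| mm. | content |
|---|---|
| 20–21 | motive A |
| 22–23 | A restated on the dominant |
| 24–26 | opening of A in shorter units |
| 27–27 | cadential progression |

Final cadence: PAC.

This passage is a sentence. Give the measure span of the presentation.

The presentation of a sentence is the basic idea (measures 20–21) plus its repetition (measures 22-23); the presentation is therefore measures 20–23.

measures 20–23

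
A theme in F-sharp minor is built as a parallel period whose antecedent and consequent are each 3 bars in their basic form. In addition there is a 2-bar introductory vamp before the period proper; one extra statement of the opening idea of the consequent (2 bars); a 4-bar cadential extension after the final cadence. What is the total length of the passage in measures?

Basic parallel period: 3 + 3 = 6 bars.
6 (basic form) + 2 (introduction) + 2 (extra statement) + 4 (cadential extension) = 14.

14 measures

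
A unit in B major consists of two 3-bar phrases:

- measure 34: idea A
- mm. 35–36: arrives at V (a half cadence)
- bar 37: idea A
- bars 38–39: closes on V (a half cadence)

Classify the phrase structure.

Both phrases have the same opening (A) and the same cadence (half cadence): the second is a restatement, not a consequent, so this is a repeated phrase rather than a period.

repeated phrase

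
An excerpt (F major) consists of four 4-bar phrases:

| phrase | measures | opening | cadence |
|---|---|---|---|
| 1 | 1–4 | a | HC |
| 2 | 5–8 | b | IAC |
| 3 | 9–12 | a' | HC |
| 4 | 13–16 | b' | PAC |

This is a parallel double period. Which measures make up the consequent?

measures 9–16

In a double period the first pair of phrases (ending imperfect authentic cadence) is the large antecedent and the second pair (ending perfect authentic cadence) is the large consequent; the consequent is measures 9–16.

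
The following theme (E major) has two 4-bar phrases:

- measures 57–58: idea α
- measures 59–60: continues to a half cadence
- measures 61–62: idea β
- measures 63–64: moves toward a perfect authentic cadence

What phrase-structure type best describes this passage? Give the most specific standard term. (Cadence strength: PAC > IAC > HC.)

contrasting period

Phrase 1 ends with a half cadence (weaker) and phrase 2 with a perfect authentic cadence (stronger): antecedent + consequent = a period.
The two phrases open with different material (α / β), so the period is contrasting.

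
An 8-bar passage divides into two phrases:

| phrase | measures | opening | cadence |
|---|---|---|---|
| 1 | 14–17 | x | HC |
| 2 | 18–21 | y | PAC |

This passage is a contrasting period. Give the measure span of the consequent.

measures 18–21

The antecedent is the phrase ending with the weaker cadence (half cadence, phrase 1) and the consequent the one ending more conclusively (perfect authentic cadence, phrase 2); the consequent is mm. 18–21.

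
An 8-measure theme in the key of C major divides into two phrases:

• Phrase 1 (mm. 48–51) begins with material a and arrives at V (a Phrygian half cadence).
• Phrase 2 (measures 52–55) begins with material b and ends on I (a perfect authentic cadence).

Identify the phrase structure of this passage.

Phrase 1 ends with a Phrygian half cadence (weaker) and phrase 2 with a perfect authentic cadence (stronger): antecedent + consequent = a period.
The two phrases open with different material (a / b), so the period is contrasting.

contrasting period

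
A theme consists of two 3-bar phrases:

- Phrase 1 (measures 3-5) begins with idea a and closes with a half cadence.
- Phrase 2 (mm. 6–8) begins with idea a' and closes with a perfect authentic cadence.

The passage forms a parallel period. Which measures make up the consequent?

measures 6–8

The phrase ending with the weaker cadence (half cadence) is the antecedent; the one ending more conclusively (perfect authentic cadence) is the consequent. The consequent is measures 6–8.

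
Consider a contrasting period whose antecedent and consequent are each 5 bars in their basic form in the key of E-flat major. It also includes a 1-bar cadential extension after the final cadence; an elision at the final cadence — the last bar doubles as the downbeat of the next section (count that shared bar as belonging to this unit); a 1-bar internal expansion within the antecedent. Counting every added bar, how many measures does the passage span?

Basic contrasting period: 5 + 5 = 10 bars.
10 (basic form) + 1 (cadential extension) + 1 (internal expansion) = 12.
The elision shares a bar with the next section but does not change this unit's count.

12 measures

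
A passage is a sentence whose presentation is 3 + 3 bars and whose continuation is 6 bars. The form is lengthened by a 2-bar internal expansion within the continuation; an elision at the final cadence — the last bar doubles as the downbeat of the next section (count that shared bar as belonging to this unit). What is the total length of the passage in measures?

Basic sentence: 3 + 3 + 6 = 12 bars.
12 (basic form) + 2 (internal expansion) = 14.
The elision shares a bar with the next section but does not change this unit's count.

14 measures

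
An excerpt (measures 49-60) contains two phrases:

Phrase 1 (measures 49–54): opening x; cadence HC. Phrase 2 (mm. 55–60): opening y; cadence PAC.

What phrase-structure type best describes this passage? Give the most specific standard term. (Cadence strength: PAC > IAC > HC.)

contrasting period

Phrase 1 ends with a half cadence (weaker) and phrase 2 with a perfect authentic cadence (stronger): antecedent + consequent = a period.
The two phrases open with different material (x / y), so the period is contrasting.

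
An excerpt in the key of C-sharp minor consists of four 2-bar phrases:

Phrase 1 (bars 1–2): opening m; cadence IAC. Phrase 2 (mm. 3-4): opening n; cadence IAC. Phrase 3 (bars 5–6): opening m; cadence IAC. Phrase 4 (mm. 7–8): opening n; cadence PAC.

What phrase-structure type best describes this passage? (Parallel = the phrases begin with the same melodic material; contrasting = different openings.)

parallel double period

Four phrases in two halves: the first half (mm. 1-4) ends with an imperfect authentic cadence, the second (mm. 5–8) with a perfect authentic cadence — a large antecedent–consequent pair, i.e. a double period.
Phrase 3 begins with the same material as phrase 1, making it parallel.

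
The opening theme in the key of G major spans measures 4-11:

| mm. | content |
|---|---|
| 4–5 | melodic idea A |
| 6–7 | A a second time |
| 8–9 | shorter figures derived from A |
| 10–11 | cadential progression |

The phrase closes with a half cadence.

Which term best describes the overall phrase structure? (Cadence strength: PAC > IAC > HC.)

sentence

Basic idea (measures 4–5) + its repetition (mm. 6-7) form the presentation; fragmentation and cadence (measures 8-11) form the continuation — the 8-bar whole is a sentence.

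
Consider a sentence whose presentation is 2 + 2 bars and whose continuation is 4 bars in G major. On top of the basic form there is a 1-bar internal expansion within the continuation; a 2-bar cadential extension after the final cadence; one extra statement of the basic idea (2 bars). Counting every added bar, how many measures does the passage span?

Basic sentence: 2 + 2 + 4 = 8 bars.
8 (basic form) + 1 (internal expansion) + 2 (cadential extension) + 2 (extra statement) = 13.

13 measures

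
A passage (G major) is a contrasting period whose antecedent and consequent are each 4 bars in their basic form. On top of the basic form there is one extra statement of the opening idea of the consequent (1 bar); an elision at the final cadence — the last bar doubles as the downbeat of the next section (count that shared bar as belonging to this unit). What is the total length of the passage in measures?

9 measures

Basic contrasting period: 4 + 4 = 8 bars.
8 (basic form) + 1 (extra statement) = 9.
The elision shares a bar with the next section but does not change this unit's count.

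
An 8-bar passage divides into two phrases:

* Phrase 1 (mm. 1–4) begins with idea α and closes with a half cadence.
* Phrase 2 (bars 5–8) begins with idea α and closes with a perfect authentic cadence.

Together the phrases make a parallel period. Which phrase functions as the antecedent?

phrase 1

The phrase ending with the weaker cadence (half cadence) is the antecedent; the one ending more conclusively (perfect authentic cadence) is the consequent. The antecedent is phrase 1.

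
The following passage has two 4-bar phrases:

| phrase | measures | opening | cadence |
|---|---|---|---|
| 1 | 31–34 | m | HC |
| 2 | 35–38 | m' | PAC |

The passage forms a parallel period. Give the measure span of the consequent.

The antecedent is the phrase ending with the weaker cadence (half cadence, phrase 1) and the consequent the one ending more conclusively (perfect authentic cadence, phrase 2); the consequent is mm. 35-38.

measures 35–38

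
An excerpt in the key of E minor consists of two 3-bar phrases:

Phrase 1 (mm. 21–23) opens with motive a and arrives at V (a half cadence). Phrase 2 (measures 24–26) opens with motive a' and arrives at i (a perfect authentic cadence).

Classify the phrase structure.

parallel period

Phrase 1 ends with a half cadence (weaker) and phrase 2 with a perfect authentic cadence (stronger): antecedent + consequent = a period.
The two phrases open with the same material (a / a'), so the period is parallel.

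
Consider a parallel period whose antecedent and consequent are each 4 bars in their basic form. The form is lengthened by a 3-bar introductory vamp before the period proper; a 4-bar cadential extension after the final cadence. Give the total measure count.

15 measures

Basic parallel period: 4 + 4 = 8 bars.
8 (basic form) + 3 (introduction) + 4 (cadential extension) = 15.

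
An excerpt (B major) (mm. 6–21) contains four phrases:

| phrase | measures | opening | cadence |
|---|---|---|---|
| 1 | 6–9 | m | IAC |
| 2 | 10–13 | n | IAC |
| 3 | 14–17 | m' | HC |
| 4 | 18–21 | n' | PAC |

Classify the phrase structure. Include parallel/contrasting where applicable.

Four phrases in two halves: the first half (measures 6-13) ends with an imperfect authentic cadence, the second (mm. 14-21) with a perfect authentic cadence — a large antecedent–consequent pair, i.e. a double period.
Phrase 3 begins with the same material as phrase 1, making it parallel.

parallel double period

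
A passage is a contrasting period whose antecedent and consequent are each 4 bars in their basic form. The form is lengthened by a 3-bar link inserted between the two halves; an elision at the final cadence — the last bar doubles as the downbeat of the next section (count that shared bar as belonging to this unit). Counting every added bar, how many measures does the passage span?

Basic contrasting period: 4 + 4 = 8 bars.
8 (basic form) + 3 (link) = 11.
The elision shares a bar with the next section but does not change this unit's count.

11 measures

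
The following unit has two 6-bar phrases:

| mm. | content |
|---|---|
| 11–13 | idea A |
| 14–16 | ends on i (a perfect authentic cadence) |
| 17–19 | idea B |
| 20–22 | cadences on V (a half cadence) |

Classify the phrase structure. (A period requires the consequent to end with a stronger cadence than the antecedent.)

The second phrase closes with a half cadence, which is not stronger than the first phrase's perfect authentic cadence; without a weak→strong cadential pair there is no antecedent–consequent relationship, so this is a phrase group rather than a period.

phrase group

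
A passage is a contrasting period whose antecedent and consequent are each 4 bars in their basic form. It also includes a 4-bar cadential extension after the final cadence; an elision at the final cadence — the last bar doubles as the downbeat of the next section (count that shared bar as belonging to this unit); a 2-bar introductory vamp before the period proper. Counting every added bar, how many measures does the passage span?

Basic contrasting period: 4 + 4 = 8 bars.
8 (basic form) + 4 (cadential extension) + 2 (introduction) = 14.
The elision shares a bar with the next section but does not change this unit's count.

14 measures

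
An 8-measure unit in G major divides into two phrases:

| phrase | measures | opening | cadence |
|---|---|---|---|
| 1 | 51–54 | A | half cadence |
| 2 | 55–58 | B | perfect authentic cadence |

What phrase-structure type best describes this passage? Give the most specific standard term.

Phrase 1 ends with a half cadence (weaker) and phrase 2 with a perfect authentic cadence (stronger): antecedent + consequent = a period.
The two phrases open with different material (A / B), so the period is contrasting.

contrasting period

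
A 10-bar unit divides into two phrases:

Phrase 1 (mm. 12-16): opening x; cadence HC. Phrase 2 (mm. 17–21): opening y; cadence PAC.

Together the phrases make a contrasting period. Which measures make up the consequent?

The phrase ending with the weaker cadence (half cadence) is the antecedent; the one ending more conclusively (perfect authentic cadence) is the consequent. The consequent is measures 17–21.

measures 17–21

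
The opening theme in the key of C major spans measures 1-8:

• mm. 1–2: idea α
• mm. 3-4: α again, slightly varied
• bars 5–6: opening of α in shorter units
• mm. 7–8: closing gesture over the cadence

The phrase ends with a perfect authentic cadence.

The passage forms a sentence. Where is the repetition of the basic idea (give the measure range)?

measures 3–4

The presentation of a sentence is the basic idea (mm. 1–2) plus its repetition (bars 3-4); the repetition of the basic idea is therefore bars 3–4.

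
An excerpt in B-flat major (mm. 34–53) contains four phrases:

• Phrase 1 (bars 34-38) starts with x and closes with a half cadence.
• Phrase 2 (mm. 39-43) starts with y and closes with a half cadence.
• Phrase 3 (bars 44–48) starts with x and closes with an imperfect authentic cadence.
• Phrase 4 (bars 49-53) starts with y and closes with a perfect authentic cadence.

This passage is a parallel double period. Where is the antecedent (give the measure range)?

measures 34–43

In a double period the four phrases pair into a large antecedent (phrases 1–2, ending half cadence) and a large consequent (phrases 3–4, ending perfect authentic cadence). The antecedent spans measures 34–43.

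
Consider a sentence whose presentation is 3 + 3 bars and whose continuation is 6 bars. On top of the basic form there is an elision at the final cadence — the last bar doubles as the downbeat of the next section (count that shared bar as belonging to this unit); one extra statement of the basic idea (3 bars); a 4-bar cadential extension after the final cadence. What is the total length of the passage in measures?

Basic sentence: 3 + 3 + 6 = 12 bars.
12 (basic form) + 3 (extra statement) + 4 (cadential extension) = 19.
The elision shares a bar with the next section but does not change this unit's count.

19 measures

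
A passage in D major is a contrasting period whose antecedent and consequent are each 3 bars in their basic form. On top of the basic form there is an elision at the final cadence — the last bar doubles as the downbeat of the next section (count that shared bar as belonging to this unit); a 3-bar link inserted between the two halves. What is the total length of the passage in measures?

9 measures

Basic contrasting period: 3 + 3 = 6 bars.
6 (basic form) + 3 (link) = 9.
The elision shares a bar with the next section but does not change this unit's count.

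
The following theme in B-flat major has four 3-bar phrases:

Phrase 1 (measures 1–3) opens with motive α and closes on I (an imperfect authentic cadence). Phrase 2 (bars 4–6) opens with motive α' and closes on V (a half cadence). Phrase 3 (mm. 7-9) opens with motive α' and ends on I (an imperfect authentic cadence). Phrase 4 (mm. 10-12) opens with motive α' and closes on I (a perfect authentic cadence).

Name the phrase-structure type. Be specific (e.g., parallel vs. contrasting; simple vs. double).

parallel double period

Four phrases in two halves: the first half (measures 1–6) ends with a half cadence, the second (mm. 7-12) with a perfect authentic cadence — a large antecedent–consequent pair, i.e. a double period.
Phrase 3 begins with the same material as phrase 1, making it parallel.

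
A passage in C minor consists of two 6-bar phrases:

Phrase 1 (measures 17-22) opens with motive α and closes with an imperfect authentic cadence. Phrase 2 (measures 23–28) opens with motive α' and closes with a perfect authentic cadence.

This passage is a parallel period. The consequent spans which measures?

The antecedent is the phrase ending with the weaker cadence (imperfect authentic cadence, phrase 1) and the consequent the one ending more conclusively (perfect authentic cadence, phrase 2); the consequent is mm. 23–28.

measures 23–28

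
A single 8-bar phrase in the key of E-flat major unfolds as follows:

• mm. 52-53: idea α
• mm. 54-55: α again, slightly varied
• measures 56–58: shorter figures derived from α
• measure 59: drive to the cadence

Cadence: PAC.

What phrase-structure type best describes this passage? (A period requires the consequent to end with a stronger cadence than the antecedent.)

Basic idea (mm. 52–53) + its repetition (mm. 54-55) form the presentation; fragmentation and cadence (mm. 56–59) form the continuation — the 8-bar whole is a sentence.

sentence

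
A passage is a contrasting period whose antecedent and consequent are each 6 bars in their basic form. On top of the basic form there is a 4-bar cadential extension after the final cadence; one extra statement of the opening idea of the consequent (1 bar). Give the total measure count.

17 measures

Basic contrasting period: 6 + 6 = 12 bars.
12 (basic form) + 4 (cadential extension) + 1 (extra statement) = 17.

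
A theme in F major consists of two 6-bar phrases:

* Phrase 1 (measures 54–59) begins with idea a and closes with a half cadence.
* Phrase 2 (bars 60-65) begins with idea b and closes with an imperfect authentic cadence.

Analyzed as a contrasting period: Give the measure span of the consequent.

measures 60–65

The antecedent is the phrase ending with the weaker cadence (half cadence, phrase 1) and the consequent the one ending more conclusively (imperfect authentic cadence, phrase 2); the consequent is mm. 60–65.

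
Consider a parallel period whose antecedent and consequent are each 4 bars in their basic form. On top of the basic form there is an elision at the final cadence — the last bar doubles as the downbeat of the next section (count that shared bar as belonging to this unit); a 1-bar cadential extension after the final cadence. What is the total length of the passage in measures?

Basic parallel period: 4 + 4 = 8 bars.
8 (basic form) + 1 (cadential extension) = 9.
The elision shares a bar with the next section but does not change this unit's count.

9 measures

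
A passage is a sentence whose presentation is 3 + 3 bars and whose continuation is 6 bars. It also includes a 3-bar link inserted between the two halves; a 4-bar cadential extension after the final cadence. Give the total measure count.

19 measures

Basic sentence: 3 + 3 + 6 = 12 bars.
12 (basic form) + 3 (link) + 4 (cadential extension) = 19.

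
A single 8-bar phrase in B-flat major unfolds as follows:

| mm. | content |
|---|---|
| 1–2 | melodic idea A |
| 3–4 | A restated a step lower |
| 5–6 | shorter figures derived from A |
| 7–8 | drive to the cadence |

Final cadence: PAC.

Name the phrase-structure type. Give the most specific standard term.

sentence

Basic idea (mm. 1–2) + its repetition (mm. 3–4) form the presentation; fragmentation and cadence (mm. 5–8) form the continuation — the 8-bar whole is a sentence.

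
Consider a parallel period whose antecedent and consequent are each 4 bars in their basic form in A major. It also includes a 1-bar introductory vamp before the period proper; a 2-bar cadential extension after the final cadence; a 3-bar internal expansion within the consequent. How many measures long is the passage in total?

14 measures

Basic parallel period: 4 + 4 = 8 bars.
8 (basic form) + 1 (introduction) + 2 (cadential extension) + 3 (internal expansion) = 14.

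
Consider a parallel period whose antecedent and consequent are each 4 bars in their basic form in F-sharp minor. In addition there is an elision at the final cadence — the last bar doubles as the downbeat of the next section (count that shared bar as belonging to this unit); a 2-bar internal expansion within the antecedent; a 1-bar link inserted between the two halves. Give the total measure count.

Basic parallel period: 4 + 4 = 8 bars.
8 (basic form) + 2 (internal expansion) + 1 (link) = 11.
The elision shares a bar with the next section but does not change this unit's count.

11 measures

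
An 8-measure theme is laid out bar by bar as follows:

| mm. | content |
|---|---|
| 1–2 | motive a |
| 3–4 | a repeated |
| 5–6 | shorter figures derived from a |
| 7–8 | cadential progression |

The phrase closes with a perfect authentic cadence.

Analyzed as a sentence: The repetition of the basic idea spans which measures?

measures 3–4

The presentation of a sentence is the basic idea (mm. 1–2) plus its repetition (bars 3–4); the repetition of the basic idea is therefore measures 3–4.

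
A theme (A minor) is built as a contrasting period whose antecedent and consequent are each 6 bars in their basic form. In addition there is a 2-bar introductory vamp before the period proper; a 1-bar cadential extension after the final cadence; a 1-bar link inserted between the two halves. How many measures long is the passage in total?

Basic contrasting period: 6 + 6 = 12 bars.
12 (basic form) + 2 (introduction) + 1 (cadential extension) + 1 (link) = 16.

16 measures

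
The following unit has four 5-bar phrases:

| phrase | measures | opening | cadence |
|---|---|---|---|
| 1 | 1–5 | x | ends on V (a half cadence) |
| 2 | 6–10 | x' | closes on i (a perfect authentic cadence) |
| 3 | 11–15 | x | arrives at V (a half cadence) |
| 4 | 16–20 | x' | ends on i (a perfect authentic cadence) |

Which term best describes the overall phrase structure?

The cadence pattern HC–PAC–HC–PAC is weak–strong twice, and phrases 3–4 restate phrases 1–2: a period heard twice, not a double period (which would end weakly at phrase 2).

repeated period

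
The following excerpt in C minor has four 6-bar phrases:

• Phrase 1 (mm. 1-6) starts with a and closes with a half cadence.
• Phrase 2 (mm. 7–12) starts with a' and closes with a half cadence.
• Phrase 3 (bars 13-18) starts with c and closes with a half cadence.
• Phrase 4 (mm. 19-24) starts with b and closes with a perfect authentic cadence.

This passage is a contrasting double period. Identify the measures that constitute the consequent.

measures 13–24

In a double period the four phrases pair into a large antecedent (phrases 1–2, ending half cadence) and a large consequent (phrases 3–4, ending perfect authentic cadence). The consequent spans mm. 13–24.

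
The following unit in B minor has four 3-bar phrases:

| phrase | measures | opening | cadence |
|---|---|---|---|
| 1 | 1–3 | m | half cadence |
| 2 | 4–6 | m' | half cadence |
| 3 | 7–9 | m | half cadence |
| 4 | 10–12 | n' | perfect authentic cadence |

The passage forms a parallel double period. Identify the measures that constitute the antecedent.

measures 1–6

In a double period the four phrases pair into a large antecedent (phrases 1–2, ending half cadence) and a large consequent (phrases 3–4, ending perfect authentic cadence). The antecedent spans mm. 1–6.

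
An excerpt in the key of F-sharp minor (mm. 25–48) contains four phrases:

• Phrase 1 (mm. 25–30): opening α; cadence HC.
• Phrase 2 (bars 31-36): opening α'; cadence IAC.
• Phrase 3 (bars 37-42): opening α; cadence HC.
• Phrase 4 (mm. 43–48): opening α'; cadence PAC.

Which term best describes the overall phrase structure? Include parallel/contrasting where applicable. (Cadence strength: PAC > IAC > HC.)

parallel double period

Four phrases in two halves: the first half (bars 25–36) ends with an imperfect authentic cadence, the second (mm. 37–48) with a perfect authentic cadence — a large antecedent–consequent pair, i.e. a double period.
Phrase 3 begins with the same material as phrase 1, making it parallel.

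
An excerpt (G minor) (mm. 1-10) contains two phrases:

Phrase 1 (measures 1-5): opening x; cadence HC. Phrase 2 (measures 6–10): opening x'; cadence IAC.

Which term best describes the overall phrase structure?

parallel period

Phrase 1 ends with a half cadence (weaker) and phrase 2 with an imperfect authentic cadence (stronger): antecedent + consequent = a period.
The two phrases open with the same material (x / x'), so the period is parallel.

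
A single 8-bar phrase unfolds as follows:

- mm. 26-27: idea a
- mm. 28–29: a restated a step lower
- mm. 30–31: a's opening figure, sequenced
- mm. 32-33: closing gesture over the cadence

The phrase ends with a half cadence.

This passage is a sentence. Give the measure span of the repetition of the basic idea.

measures 28–29

The presentation of a sentence is the basic idea (mm. 26-27) plus its repetition (measures 28–29); the repetition of the basic idea is therefore bars 28-29.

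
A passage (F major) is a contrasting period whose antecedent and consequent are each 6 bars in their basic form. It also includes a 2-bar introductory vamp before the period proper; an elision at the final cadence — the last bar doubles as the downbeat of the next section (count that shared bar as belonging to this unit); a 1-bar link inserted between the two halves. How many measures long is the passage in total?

15 measures

Basic contrasting period: 6 + 6 = 12 bars.
12 (basic form) + 2 (introduction) + 1 (link) = 15.
The elision shares a bar with the next section but does not change this unit's count.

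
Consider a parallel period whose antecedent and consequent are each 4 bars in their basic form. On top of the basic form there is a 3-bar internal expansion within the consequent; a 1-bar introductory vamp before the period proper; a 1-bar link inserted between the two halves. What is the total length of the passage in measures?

13 measures

Basic parallel period: 4 + 4 = 8 bars.
8 (basic form) + 3 (internal expansion) + 1 (introduction) + 1 (link) = 13.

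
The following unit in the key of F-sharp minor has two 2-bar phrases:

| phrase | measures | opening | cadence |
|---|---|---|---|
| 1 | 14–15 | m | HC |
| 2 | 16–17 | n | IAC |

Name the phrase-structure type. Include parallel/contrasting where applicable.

contrasting period

Phrase 1 ends with a half cadence (weaker) and phrase 2 with an imperfect authentic cadence (stronger): antecedent + consequent = a period.
The two phrases open with different material (m / n), so the period is contrasting.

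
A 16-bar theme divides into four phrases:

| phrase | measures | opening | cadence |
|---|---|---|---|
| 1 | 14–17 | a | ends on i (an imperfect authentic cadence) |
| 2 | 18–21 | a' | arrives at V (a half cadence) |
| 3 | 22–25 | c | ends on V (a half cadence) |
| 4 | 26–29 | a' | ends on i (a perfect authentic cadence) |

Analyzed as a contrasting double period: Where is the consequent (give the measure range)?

measures 22–29

In a double period the four phrases pair into a large antecedent (phrases 1–2, ending half cadence) and a large consequent (phrases 3–4, ending perfect authentic cadence). The consequent spans bars 22–29.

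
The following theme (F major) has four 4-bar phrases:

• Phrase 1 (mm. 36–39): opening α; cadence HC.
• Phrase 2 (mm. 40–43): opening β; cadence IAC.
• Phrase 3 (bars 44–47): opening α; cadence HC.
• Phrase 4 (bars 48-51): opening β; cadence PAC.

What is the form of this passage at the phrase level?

Four phrases in two halves: the first half (mm. 36-43) ends with an imperfect authentic cadence, the second (measures 44–51) with a perfect authentic cadence — a large antecedent–consequent pair, i.e. a double period.
Phrase 3 begins with the same material as phrase 1, making it parallel.

parallel double period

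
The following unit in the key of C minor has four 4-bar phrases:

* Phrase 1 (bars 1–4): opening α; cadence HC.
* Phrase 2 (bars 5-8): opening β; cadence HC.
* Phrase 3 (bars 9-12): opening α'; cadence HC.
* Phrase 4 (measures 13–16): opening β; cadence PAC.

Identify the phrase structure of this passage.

Four phrases in two halves: the first half (bars 1-8) ends with a half cadence, the second (mm. 9–16) with a perfect authentic cadence — a large antecedent–consequent pair, i.e. a double period.
Phrase 3 begins with the same material as phrase 1, making it parallel.

parallel double period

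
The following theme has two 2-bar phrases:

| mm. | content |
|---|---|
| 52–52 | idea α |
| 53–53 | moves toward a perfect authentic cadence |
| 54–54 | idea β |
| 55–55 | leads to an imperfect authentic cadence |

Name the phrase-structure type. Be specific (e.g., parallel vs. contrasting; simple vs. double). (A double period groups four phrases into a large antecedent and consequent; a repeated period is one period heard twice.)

The second phrase closes with an imperfect authentic cadence, which is not stronger than the first phrase's perfect authentic cadence; without a weak→strong cadential pair there is no antecedent–consequent relationship, so this is a phrase group rather than a period.

phrase group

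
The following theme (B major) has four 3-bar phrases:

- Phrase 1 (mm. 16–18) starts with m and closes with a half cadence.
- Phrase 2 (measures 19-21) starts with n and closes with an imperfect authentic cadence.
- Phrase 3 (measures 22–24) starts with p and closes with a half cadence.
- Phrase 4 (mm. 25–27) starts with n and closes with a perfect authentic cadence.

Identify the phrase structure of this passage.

Four phrases in two halves: the first half (bars 16-21) ends with an imperfect authentic cadence, the second (mm. 22–27) with a perfect authentic cadence — a large antecedent–consequent pair, i.e. a double period.
Phrase 3 begins with different material from phrase 1, making it contrasting.

contrasting double period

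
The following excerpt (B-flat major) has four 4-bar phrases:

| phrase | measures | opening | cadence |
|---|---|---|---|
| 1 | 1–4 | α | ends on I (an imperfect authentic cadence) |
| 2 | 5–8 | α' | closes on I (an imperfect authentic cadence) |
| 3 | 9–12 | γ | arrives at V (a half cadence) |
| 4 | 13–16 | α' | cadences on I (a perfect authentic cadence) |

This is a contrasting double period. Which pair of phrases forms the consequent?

In a double period the first pair of phrases (ending imperfect authentic cadence) is the large antecedent and the second pair (ending perfect authentic cadence) is the large consequent; the consequent is phrases 3 and 4.

phrases 3 and 4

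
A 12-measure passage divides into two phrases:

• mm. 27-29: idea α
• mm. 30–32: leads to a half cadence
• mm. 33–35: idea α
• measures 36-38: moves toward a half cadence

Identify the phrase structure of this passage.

repeated phrase

Both phrases have the same opening (α) and the same cadence (half cadence): the second is a restatement, not a consequent, so this is a repeated phrase rather than a period.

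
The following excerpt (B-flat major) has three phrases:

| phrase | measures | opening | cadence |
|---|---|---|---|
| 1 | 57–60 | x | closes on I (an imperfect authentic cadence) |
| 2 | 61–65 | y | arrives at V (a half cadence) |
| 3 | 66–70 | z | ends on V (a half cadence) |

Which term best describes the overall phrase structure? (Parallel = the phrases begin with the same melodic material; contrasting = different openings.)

The final phrase closes with a half cadence, which is not stronger than the preceding half cadence; the 3 phrases lack an overall antecedent–consequent design and so form a phrase group.

phrase group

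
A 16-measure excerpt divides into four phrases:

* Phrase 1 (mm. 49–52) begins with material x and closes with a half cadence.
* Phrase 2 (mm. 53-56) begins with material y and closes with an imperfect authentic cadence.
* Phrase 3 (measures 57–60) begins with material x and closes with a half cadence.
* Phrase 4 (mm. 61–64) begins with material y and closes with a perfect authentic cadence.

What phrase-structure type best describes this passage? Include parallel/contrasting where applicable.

Four phrases in two halves: the first half (mm. 49–56) ends with an imperfect authentic cadence, the second (measures 57–64) with a perfect authentic cadence — a large antecedent–consequent pair, i.e. a double period.
Phrase 3 begins with the same material as phrase 1, making it parallel.

parallel double period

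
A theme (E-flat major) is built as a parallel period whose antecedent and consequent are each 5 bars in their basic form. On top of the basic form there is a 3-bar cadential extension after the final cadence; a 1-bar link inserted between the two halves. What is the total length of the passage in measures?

Basic parallel period: 5 + 5 = 10 bars.
10 (basic form) + 3 (cadential extension) + 1 (link) = 14.

14 measures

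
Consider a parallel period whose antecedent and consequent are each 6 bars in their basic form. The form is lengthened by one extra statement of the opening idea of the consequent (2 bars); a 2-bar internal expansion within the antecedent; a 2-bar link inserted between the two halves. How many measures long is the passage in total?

18 measures

Basic parallel period: 6 + 6 = 12 bars.
12 (basic form) + 2 (extra statement) + 2 (internal expansion) + 2 (link) = 18.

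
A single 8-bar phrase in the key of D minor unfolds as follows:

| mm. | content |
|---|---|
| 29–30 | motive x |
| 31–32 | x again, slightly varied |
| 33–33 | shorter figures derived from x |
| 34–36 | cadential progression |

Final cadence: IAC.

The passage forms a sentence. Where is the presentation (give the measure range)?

measures 29–32

The presentation of a sentence is the basic idea (bars 29-30) plus its repetition (mm. 31-32); the presentation is therefore mm. 29-32.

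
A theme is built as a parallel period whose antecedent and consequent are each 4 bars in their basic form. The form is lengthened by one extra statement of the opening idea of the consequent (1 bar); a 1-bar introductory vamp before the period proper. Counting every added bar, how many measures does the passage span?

10 measures

Basic parallel period: 4 + 4 = 8 bars.
8 (basic form) + 1 (extra statement) + 1 (introduction) = 10.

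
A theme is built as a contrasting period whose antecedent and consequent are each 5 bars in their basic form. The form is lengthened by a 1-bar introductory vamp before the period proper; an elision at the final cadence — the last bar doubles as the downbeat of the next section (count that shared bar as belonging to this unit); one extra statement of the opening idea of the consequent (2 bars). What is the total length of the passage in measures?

13 measures

Basic contrasting period: 5 + 5 = 10 bars.
10 (basic form) + 1 (introduction) + 2 (extra statement) = 13.
The elision shares a bar with the next section but does not change this unit's count.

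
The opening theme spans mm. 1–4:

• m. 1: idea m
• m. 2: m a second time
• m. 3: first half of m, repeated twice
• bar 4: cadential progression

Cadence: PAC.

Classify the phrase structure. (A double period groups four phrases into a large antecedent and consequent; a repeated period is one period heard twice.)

sentence

Basic idea (measure 1) + its repetition (m. 2) form the presentation; fragmentation and cadence (measures 3–4) form the continuation — the 4-bar whole is a sentence.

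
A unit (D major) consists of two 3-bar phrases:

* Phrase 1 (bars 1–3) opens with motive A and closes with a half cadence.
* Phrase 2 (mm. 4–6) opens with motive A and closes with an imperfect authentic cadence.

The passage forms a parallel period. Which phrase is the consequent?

phrase 2

The phrase ending with the weaker cadence (half cadence) is the antecedent; the one ending more conclusively (imperfect authentic cadence) is the consequent. The consequent is phrase 2.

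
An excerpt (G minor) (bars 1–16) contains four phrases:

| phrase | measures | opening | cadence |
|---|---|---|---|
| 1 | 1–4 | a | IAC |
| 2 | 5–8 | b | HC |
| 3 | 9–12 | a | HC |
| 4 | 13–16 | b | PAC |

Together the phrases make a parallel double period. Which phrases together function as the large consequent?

phrases 3 and 4

In a double period the first pair of phrases (ending half cadence) is the large antecedent and the second pair (ending perfect authentic cadence) is the large consequent; the consequent is phrases 3 and 4.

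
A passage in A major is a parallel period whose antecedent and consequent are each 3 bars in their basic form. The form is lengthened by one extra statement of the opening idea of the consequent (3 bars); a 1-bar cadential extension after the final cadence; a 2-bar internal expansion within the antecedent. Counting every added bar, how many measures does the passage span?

Basic parallel period: 3 + 3 = 6 bars.
6 (basic form) + 3 (extra statement) + 1 (cadential extension) + 2 (internal expansion) = 12.

12 measures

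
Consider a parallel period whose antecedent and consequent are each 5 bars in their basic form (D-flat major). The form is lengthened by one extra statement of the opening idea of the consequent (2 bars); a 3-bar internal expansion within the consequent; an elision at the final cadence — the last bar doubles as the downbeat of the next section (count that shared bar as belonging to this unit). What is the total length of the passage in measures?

Basic parallel period: 5 + 5 = 10 bars.
10 (basic form) + 2 (extra statement) + 3 (internal expansion) = 15.
The elision shares a bar with the next section but does not change this unit's count.

15 measures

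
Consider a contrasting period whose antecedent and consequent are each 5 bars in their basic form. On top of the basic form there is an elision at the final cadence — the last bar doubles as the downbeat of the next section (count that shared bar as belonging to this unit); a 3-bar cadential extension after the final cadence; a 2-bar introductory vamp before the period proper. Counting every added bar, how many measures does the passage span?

Basic contrasting period: 5 + 5 = 10 bars.
10 (basic form) + 3 (cadential extension) + 2 (introduction) = 15.
The elision shares a bar with the next section but does not change this unit's count.

15 measures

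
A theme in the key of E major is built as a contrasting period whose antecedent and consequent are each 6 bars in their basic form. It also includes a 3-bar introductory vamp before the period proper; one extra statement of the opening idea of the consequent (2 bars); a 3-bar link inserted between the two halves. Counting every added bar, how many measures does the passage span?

20 measures

Basic contrasting period: 6 + 6 = 12 bars.
12 (basic form) + 3 (introduction) + 2 (extra statement) + 3 (link) = 20.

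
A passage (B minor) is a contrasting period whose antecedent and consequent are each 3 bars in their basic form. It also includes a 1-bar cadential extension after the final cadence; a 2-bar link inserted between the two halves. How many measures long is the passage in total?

Basic contrasting period: 3 + 3 = 6 bars.
6 (basic form) + 1 (cadential extension) + 2 (link) = 9.

9 measures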